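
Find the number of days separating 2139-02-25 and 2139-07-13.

February 2139: 28 − 25 = 3 days remain (2139 is not a leap year, so February has 28 days).
Then March (31), April (30), May (31), June (30): 31 + 30 + 31 + 30 = 122 days.
July 1–13, 2139: 13 days.
Total: 3 + 122 + 13 = 138 days.

138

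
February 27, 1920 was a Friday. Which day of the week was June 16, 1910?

Count forward from the earlier date (June 16, 1910) to the later (February 27, 1920):
Day-of-year of June 16, 1910: 167.
Day-of-year of February 27, 1920: 58.
1910 has 365 days, so 365 − 167 = 198 days remain in 1910.
Full years 1911–1919: 7 common + 2 leap = 7×365 + 2×366 = 3287 days.
Total: 198 + 3287 + 58 = 3543 days.
3543 mod 7 = 1, so 1 day before Friday is Thursday.

Thursday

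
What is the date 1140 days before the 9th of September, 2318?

the 27th of July, 2315

Count 1140 days before September 9, 2318:
Day-of-year of July 27, 2315: 208.
Day-of-year of September 9, 2318: 252.
2315 has 365 days, so 365 − 208 = 157 days remain in 2315.
Full years: 2316: 366; 2317: 365. Sum = 731.
Total: 157 + 731 + 252 = 1140 days.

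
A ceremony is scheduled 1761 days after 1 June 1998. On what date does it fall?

28 March 2003

Count 1761 days after June 1, 1998:
June 1, 1998 → June 1, 1999: 365 days.
June 1, 1999 → June 1, 2000: 366 days (2000 is a leap year (divisible by 400)).
June 1, 2000 → June 1, 2001: 365 days.
June 1, 2001 → June 1, 2002: 365 days.
June 2002: 30 − 1 = 29 days remain.
Then July (31), August (31), September (30), October (31), November (30), December (31), January (31), February 2003 (28): 31 + 31 + 30 + 31 + 30 + 31 + 31 + 28 = 243 days.
March 1–28, 2003: 28 days.
Residual: 300 days.
Total: 1761 days.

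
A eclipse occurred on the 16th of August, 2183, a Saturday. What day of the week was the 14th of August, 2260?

Day-of-year of August 16, 2183: 228.
Day-of-year of August 14, 2260: 227.
2183 has 365 days, so 365 − 228 = 137 days remain in 2183.
Full years 2184–2259: 58 common + 18 leap = 58×365 + 18×366 = 27758 days.
Total: 137 + 27758 + 227 = 28122 days.
28122 mod 7 = 3, so 3 days after Saturday is Tuesday.

Tuesday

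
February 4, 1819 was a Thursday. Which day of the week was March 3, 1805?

Count forward from the earlier date (March 3, 1805) to the later (February 4, 1819):
Day-of-year of March 3, 1805: 62.
Day-of-year of February 4, 1819: 35.
1805 has 365 days, so 365 − 62 = 303 days remain in 1805.
Full years 1806–1818: 10 common + 3 leap = 10×365 + 3×366 = 4748 days.
Total: 303 + 4748 + 35 = 5086 days.
5086 mod 7 = 4, so 4 days before Thursday is Sunday.

Sunday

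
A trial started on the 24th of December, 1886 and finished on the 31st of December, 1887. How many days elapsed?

Day-of-year of December 24, 1886: 358.
Day-of-year of December 31, 1887: 365.
1886 has 365 days, so 365 − 358 = 7 days remain in 1886.
Total: 7 + 365 = 372 days.

372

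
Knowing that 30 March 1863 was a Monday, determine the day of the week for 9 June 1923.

Saturday

From March 30, 1863 to March 30, 1923: 60 years, of which 14 contain a Feb 29 — 46×365 + 14×366 = 21914 days.
(1900 is not a leap year (divisible by 100 but not 400).)
March 1923: 31 − 30 = 1 day remains.
Then April (30), May (31): 30 + 31 = 61 days.
June 1–9, 1923: 9 days.
Residual: 71 days.
Total: 21985 days.
21985 mod 7 = 5, so 5 days after Monday is Saturday.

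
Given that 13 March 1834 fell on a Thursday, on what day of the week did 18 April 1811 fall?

Thursday

Count forward from the earlier date (April 18, 1811) to the later (March 13, 1834):
Day-of-year of April 18, 1811: 108.
Day-of-year of March 13, 1834: 72.
1811 has 365 days, so 365 − 108 = 257 days remain in 1811.
Full years 1812–1833: 16 common + 6 leap = 16×365 + 6×366 = 8036 days.
Total: 257 + 8036 + 72 = 8365 days.
8365 is a multiple of 7, so 18 April 1811 falls on the same weekday: Thursday.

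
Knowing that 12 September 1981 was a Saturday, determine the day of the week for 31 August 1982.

Day-of-year of September 12, 1981: 255.
Day-of-year of August 31, 1982: 243.
1981 has 365 days, so 365 − 255 = 110 days remain in 1981.
Total: 110 + 243 = 353 days.
353 mod 7 = 3, so 3 days after Saturday is Tuesday.

Tuesday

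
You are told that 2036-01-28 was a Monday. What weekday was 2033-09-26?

Count forward from the earlier date (September 26, 2033) to the later (January 28, 2036):
Day-of-year of September 26, 2033: 269.
Day-of-year of January 28, 2036: 28.
2033 has 365 days, so 365 − 269 = 96 days remain in 2033.
Full years: 2034: 365; 2035: 365. Sum = 730.
Total: 96 + 730 + 28 = 854 days.
854 is a multiple of 7, so 2033-09-26 falls on the same weekday: Monday.

Monday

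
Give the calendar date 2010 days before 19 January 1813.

20 July 1807

Count 2010 days before January 19, 1813:
Day-of-year of July 20, 1807: 201.
Day-of-year of January 19, 1813: 19.
1807 has 365 days, so 365 − 201 = 164 days remain in 1807.
Full years: 1808: 366; 1809: 365; 1810: 365; 1811: 365; 1812: 366. Sum = 1827.
Total: 164 + 1827 + 19 = 2010 days.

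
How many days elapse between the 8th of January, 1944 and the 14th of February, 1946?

Day-of-year of January 8, 1944: 8.
Day-of-year of February 14, 1946: 45.
1944 has 366 days, so 366 − 8 = 358 days remain in 1944.
Full years: 1945: 365. Sum = 365.
Total: 358 + 365 + 45 = 768 days.

768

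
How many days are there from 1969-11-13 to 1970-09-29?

Day-of-year of November 13, 1969: 317.
Day-of-year of September 29, 1970: 272.
1969 has 365 days, so 365 − 317 = 48 days remain in 1969.
Total: 48 + 272 = 320 days.

320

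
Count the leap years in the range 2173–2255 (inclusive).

19

Years divisible by 4: 2176, 2180, …, 2252 — 20 in all.
Of these, 2200 is divisible by 100 but not 400, so not leap.
Leap years: 20 − 1 = 19.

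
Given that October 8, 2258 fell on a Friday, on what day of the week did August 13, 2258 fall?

Friday

Count forward from the earlier date (August 13, 2258) to the later (October 8, 2258):
August 2258: 31 − 13 = 18 days remain.
Then September (30): 30 days.
October 1–8, 2258: 8 days.
Total: 18 + 30 + 8 = 56 days.
56 is a multiple of 7, so August 13, 2258 falls on the same weekday: Friday.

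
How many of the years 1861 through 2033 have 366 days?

Years divisible by 4: 1864, 1868, …, 2032 — 43 in all.
Of these, 1900 is divisible by 100 but not 400, so not leap.
2000 is divisible by 400, so still leap.
Leap years: 43 − 1 = 42.

42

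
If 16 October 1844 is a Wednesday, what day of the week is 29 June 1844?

Count forward from the earlier date (June 29, 1844) to the later (October 16, 1844):
June 1844: 30 − 29 = 1 day remains.
Then July (31), August (31), September (30): 31 + 31 + 30 = 92 days.
October 1–16, 1844: 16 days.
Total: 1 + 92 + 16 = 109 days.
109 mod 7 = 4, so 4 days before Wednesday is Saturday.

Saturday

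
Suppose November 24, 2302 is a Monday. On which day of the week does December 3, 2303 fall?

November 24, 2302 → November 24, 2303: 365 days.
November 2303: 30 − 24 = 6 days remain.
December 1–3, 2303: 3 days.
Residual: 9 days.
Total: 374 days.
374 mod 7 = 3, so 3 days after Monday is Thursday.

Thursday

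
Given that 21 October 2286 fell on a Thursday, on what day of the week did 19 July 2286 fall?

Count forward from the earlier date (July 19, 2286) to the later (October 21, 2286):
July 2286: 31 − 19 = 12 days remain.
Then August (31), September (30): 31 + 30 = 61 days.
October 1–21, 2286: 21 days.
Total: 12 + 61 + 21 = 94 days.
94 mod 7 = 3, so 3 days before Thursday is Monday.

Monday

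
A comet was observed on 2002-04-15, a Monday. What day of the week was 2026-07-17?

Friday

Day-of-year of April 15, 2002: 105.
Day-of-year of July 17, 2026: 198.
2002 has 365 days, so 365 − 105 = 260 days remain in 2002.
Full years 2003–2025: 17 common + 6 leap = 17×365 + 6×366 = 8401 days.
Total: 260 + 8401 + 198 = 8859 days.
8859 mod 7 = 4, so 4 days after Monday is Friday.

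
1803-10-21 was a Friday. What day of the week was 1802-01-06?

Count forward from the earlier date (January 6, 1802) to the later (October 21, 1803):
Day-of-year of January 6, 1802: 6.
Day-of-year of October 21, 1803: 294.
1802 has 365 days, so 365 − 6 = 359 days remain in 1802.
Total: 359 + 294 = 653 days.
653 mod 7 = 2, so 2 days before Friday is Wednesday.

Wednesday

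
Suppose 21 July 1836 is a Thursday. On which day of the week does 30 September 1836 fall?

Friday

July 1836: 31 − 21 = 10 days remain.
Then August (31): 31 days.
September 1–30, 1836: 30 days.
Total: 10 + 31 + 30 = 71 days.
71 mod 7 = 1, so 1 day after Thursday is Friday.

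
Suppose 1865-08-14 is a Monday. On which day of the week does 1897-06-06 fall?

From August 14, 1865 to August 14, 1896: 31 years, of which 8 contain a Feb 29 — 23×365 + 8×366 = 11323 days.
August 1896: 31 − 14 = 17 days remain.
Then 9 full months totalling 273 days.
June 1–6, 1897: 6 days.
Residual: 296 days.
Total: 11619 days.
11619 mod 7 = 6, so 6 days after Monday is Sunday.

Sunday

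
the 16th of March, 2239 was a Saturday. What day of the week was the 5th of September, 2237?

Count forward from the earlier date (September 5, 2237) to the later (March 16, 2239):
September 2237: 30 − 5 = 25 days remain.
Then 17 full months totalling 516 days.
March 1–16, 2239: 16 days.
Total: 25 + 516 + 16 = 557 days.
557 mod 7 = 4, so 4 days before Saturday is Tuesday.

Tuesday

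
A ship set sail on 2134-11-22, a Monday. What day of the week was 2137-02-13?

Wednesday

Day-of-year of November 22, 2134: 326.
Day-of-year of February 13, 2137: 44.
2134 has 365 days, so 365 − 326 = 39 days remain in 2134.
Full years: 2135: 365; 2136: 366. Sum = 731.
Total: 39 + 731 + 44 = 814 days.
814 mod 7 = 2, so 2 days after Monday is Wednesday.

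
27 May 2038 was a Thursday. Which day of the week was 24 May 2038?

Count forward from the earlier date (May 24, 2038) to the later (May 27, 2038):
Within May 2038: 27 − 24 = 3 days.
3 mod 7 = 3, so 3 days before Thursday is Monday.

Monday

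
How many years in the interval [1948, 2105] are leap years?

39

Years divisible by 4: 1948, 1952, …, 2104 — 40 in all.
Of these, 2100 is divisible by 100 but not 400, so not leap.
2000 is divisible by 400, so still leap.
Leap years: 40 − 1 = 39.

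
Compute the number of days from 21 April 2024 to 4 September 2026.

866

April 21, 2024 → April 21, 2025: 365 days.
April 21, 2025 → April 21, 2026: 365 days.
April 2026: 30 − 21 = 9 days remain.
Then May (31), June (30), July (31), August (31): 31 + 30 + 31 + 31 = 123 days.
September 1–4, 2026: 4 days.
Residual: 136 days.
Total: 866 days.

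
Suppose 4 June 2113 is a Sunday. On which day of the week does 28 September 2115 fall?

June 4, 2113 → June 4, 2114: 365 days.
June 4, 2114 → June 4, 2115: 365 days.
June 2115: 30 − 4 = 26 days remain.
Then July (31), August (31): 31 + 31 = 62 days.
September 1–28, 2115: 28 days.
Residual: 116 days.
Total: 846 days.
846 mod 7 = 6, so 6 days after Sunday is Saturday.

Saturday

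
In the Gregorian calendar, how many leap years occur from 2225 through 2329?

25

Years divisible by 4: 2228, 2232, …, 2328 — 26 in all.
Of these, 2300 is divisible by 100 but not 400, so not leap.
Leap years: 26 − 1 = 25.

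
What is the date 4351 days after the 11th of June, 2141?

the 10th of May, 2153

Count 4351 days after June 11, 2141:
From June 11, 2141 to June 11, 2152: 11 years, of which 3 contain a Feb 29 — 8×365 + 3×366 = 4018 days.
June 2152: 30 − 11 = 19 days remain.
Then 10 full months totalling 304 days.
May 1–10, 2153: 10 days.
Residual: 333 days.
Total: 4351 days.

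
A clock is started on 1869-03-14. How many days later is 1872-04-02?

March 14, 1869 → March 14, 1870: 365 days.
March 14, 1870 → March 14, 1871: 365 days.
March 14, 1871 → March 14, 1872: 366 days (1872 is a leap year).
March 1872: 31 − 14 = 17 days remain.
April 1–2, 1872: 2 days.
Residual: 19 days.
Total: 1115 days.

1115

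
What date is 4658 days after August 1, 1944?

May 3, 1957

Count 4658 days after August 1, 1944:
Day-of-year of August 1, 1944: 214.
Day-of-year of May 3, 1957: 123.
1944 has 366 days, so 366 − 214 = 152 days remain in 1944.
Full years 1945–1956: 9 common + 3 leap = 9×365 + 3×366 = 4383 days.
Total: 152 + 4383 + 123 = 4658 days.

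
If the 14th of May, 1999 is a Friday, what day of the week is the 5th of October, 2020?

Monday

Day-of-year of May 14, 1999: 134.
Day-of-year of October 5, 2020: 279.
1999 has 365 days, so 365 − 134 = 231 days remain in 1999.
Full years 2000–2019: 15 common + 5 leap = 15×365 + 5×366 = 7305 days.
Total: 231 + 7305 + 279 = 7815 days.
7815 mod 7 = 3, so 3 days after Friday is Monday.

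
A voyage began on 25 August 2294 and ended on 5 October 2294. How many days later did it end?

41

August 2294: 31 − 25 = 6 days remain.
Then September (30): 30 days.
October 1–5, 2294: 5 days.
Total: 6 + 30 + 5 = 41 days.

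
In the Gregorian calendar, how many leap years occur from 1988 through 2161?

43

Years divisible by 4: 1988, 1992, …, 2160 — 44 in all.
Of these, 2100 is divisible by 100 but not 400, so not leap.
2000 is divisible by 400, so still leap.
Leap years: 44 − 1 = 43.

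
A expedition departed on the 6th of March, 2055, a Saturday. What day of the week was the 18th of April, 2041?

Count forward from the earlier date (April 18, 2041) to the later (March 6, 2055):
Day-of-year of April 18, 2041: 108.
Day-of-year of March 6, 2055: 65.
2041 has 365 days, so 365 − 108 = 257 days remain in 2041.
Full years 2042–2054: 10 common + 3 leap = 10×365 + 3×366 = 4748 days.
Total: 257 + 4748 + 65 = 5070 days.
5070 mod 7 = 2, so 2 days before Saturday is Thursday.

Thursday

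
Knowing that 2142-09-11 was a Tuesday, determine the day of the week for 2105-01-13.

Count forward from the earlier date (January 13, 2105) to the later (September 11, 2142):
From January 13, 2105 to January 13, 2142: 37 years, of which 9 contain a Feb 29 — 28×365 + 9×366 = 13514 days.
January 2142: 31 − 13 = 18 days remain.
Then February 2142 (28), March (31), April (30), May (31), June (30), July (31), August (31): 28 + 31 + 30 + 31 + 30 + 31 + 31 = 212 days.
September 1–11, 2142: 11 days.
Residual: 241 days.
Total: 13755 days.
13755 is a multiple of 7, so 2105-01-13 falls on the same weekday: Tuesday.

Tuesday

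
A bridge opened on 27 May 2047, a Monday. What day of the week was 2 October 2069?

Day-of-year of May 27, 2047: 147.
Day-of-year of October 2, 2069: 275.
2047 has 365 days, so 365 − 147 = 218 days remain in 2047.
Full years 2048–2068: 15 common + 6 leap = 15×365 + 6×366 = 7671 days.
Total: 218 + 7671 + 275 = 8164 days.
8164 mod 7 = 2, so 2 days after Monday is Wednesday.

Wednesday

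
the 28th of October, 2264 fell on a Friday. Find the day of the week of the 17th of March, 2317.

Saturday

From October 28, 2264 to October 28, 2316: 52 years, of which 12 contain a Feb 29 — 40×365 + 12×366 = 18992 days.
(2300 is not a leap year (divisible by 100 but not 400).)
October 2316: 31 − 28 = 3 days remain.
Then November (30), December (31), January (31), February 2317 (28): 30 + 31 + 31 + 28 = 120 days.
March 1–17, 2317: 17 days.
Residual: 140 days.
Total: 19132 days.
19132 mod 7 = 1, so 1 day after Friday is Saturday.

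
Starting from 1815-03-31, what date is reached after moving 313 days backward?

1814-05-22

Count 313 days before March 31, 1815:
May 1814: 31 − 22 = 9 days remain.
Then 9 full months totalling 273 days.
March 1–31, 1815: 31 days.
Residual: 313 days.
Total: 313 days.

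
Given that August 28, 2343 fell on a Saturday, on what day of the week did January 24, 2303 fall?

Saturday

Count forward from the earlier date (January 24, 2303) to the later (August 28, 2343):
From January 24, 2303 to January 24, 2343: 40 years, of which 10 contain a Feb 29 — 30×365 + 10×366 = 14610 days.
January 2343: 31 − 24 = 7 days remain.
Then February 2343 (28), March (31), April (30), May (31), June (30), July (31): 28 + 31 + 30 + 31 + 30 + 31 = 181 days.
August 1–28, 2343: 28 days.
Residual: 216 days.
Total: 14826 days.
14826 is a multiple of 7, so January 24, 2303 falls on the same weekday: Saturday.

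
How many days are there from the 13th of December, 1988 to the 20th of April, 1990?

493

December 1988: 31 − 13 = 18 days remain.
Then 15 full months totalling 455 days.
April 1–20, 1990: 20 days.
Total: 18 + 455 + 20 = 493 days.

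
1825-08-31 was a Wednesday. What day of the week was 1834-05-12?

Monday

Day-of-year of August 31, 1825: 243.
Day-of-year of May 12, 1834: 132.
1825 has 365 days, so 365 − 243 = 122 days remain in 1825.
Full years 1826–1833: 6 common + 2 leap = 6×365 + 2×366 = 2922 days.
Total: 122 + 2922 + 132 = 3176 days.
3176 mod 7 = 5, so 5 days after Wednesday is Monday.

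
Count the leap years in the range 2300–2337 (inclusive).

Years divisible by 4 in [2300, 2337]: 2300, 2304, 2308, 2312, 2316, 2320, 2324, 2328, 2332, 2336.
Of these, 2300 is divisible by 100 but not 400, so not leap.
Leap years: 10 − 1 = 9.

9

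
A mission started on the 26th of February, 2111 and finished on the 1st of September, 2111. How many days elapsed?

187

February 2111: 28 − 26 = 2 days remain (2111 is not a leap year, so February has 28 days).
Then March (31), April (30), May (31), June (30), July (31), August (31): 31 + 30 + 31 + 30 + 31 + 31 = 184 days.
September 1, 2111: 1 day.
Total: 2 + 184 + 1 = 187 days.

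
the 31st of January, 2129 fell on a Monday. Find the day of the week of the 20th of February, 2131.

Tuesday

Day-of-year of January 31, 2129: 31.
Day-of-year of February 20, 2131: 51.
2129 has 365 days, so 365 − 31 = 334 days remain in 2129.
Full years: 2130: 365. Sum = 365.
Total: 334 + 365 + 51 = 750 days.
750 mod 7 = 1, so 1 day after Monday is Tuesday.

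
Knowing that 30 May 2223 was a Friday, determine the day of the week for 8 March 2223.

Count forward from the earlier date (March 8, 2223) to the later (May 30, 2223):
March 2223: 31 − 8 = 23 days remain.
Then April (30): 30 days.
May 1–30, 2223: 30 days.
Total: 23 + 30 + 30 = 83 days.
83 mod 7 = 6, so 6 days before Friday is Saturday.

Saturday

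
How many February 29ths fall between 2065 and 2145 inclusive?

19

Years divisible by 4: 2068, 2072, …, 2144 — 20 in all.
Of these, 2100 is divisible by 100 but not 400, so not leap.
Leap years: 20 − 1 = 19.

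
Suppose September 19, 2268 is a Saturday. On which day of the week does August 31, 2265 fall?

Count forward from the earlier date (August 31, 2265) to the later (September 19, 2268):
August 31, 2265 → August 31, 2266: 365 days.
August 31, 2266 → August 31, 2267: 365 days.
August 31, 2267 → August 31, 2268: 366 days (2268 is a leap year).
August 2268: 31 − 31 = 0 days remain.
September 1–19, 2268: 19 days.
Residual: 19 days.
Total: 1115 days.
1115 mod 7 = 2, so 2 days before Saturday is Thursday.

Thursday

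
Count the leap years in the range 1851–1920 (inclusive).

Years divisible by 4: 1852, 1856, …, 1920 — 18 in all.
Of these, 1900 is divisible by 100 but not 400, so not leap.
Leap years: 18 − 1 = 17.

17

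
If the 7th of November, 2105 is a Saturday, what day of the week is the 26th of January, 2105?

Count forward from the earlier date (January 26, 2105) to the later (November 7, 2105):
January 2105: 31 − 26 = 5 days remain.
Then 9 full months totalling 273 days.
November 1–7, 2105: 7 days.
Total: 5 + 273 + 7 = 285 days.
285 mod 7 = 5, so 5 days before Saturday is Monday.

Monday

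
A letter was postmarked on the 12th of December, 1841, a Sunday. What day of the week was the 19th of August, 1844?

December 12, 1841 → December 12, 1842: 365 days.
December 12, 1842 → December 12, 1843: 365 days.
December 1843: 31 − 12 = 19 days remain.
Then January (31), February 1844 (29), March (31), April (30), May (31), June (30), July (31): 31 + 29 + 31 + 30 + 31 + 30 + 31 = 213 days.
August 1–19, 1844: 19 days.
Residual: 251 days.
Total: 981 days.
981 mod 7 = 1, so 1 day after Sunday is Monday.

Monday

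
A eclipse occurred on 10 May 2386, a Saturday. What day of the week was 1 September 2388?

May 2386: 31 − 10 = 21 days remain.
Then 27 full months totalling 823 days.
September 1, 2388: 1 day.
Total: 21 + 823 + 1 = 845 days.
845 mod 7 = 5, so 5 days after Saturday is Thursday.

Thursday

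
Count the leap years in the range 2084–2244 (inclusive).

39

Years divisible by 4: 2084, 2088, …, 2244 — 41 in all.
Of these, 2100, 2200 are divisible by 100 but not 400, so not leap.
Leap years: 41 − 2 = 39.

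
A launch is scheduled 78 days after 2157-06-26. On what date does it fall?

2157-09-12

Count 78 days after June 26, 2157:
June 2157: 30 − 26 = 4 days remain.
Then July (31), August (31): 31 + 31 = 62 days.
September 1–12, 2157: 12 days.
Total: 4 + 62 + 12 = 78 days.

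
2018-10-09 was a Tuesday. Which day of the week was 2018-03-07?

Count forward from the earlier date (March 7, 2018) to the later (October 9, 2018):
March 2018: 31 − 7 = 24 days remain.
Then April (30), May (31), June (30), July (31), August (31), September (30): 30 + 31 + 30 + 31 + 31 + 30 = 183 days.
October 1–9, 2018: 9 days.
Total: 24 + 183 + 9 = 216 days.
216 mod 7 = 6, so 6 days before Tuesday is Wednesday.

Wednesday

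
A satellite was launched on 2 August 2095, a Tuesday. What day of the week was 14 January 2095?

Count forward from the earlier date (January 14, 2095) to the later (August 2, 2095):
January 2095: 31 − 14 = 17 days remain.
Then February 2095 (28), March (31), April (30), May (31), June (30), July (31): 28 + 31 + 30 + 31 + 30 + 31 = 181 days.
August 1–2, 2095: 2 days.
Total: 17 + 181 + 2 = 200 days.
200 mod 7 = 4, so 4 days before Tuesday is Friday.

Friday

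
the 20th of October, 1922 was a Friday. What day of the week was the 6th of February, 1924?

October 20, 1922 → October 20, 1923: 365 days.
October 1923: 31 − 20 = 11 days remain.
Then November (30), December (31), January (31): 30 + 31 + 31 = 92 days.
February 1–6, 1924: 6 days (1924 is a leap year).
Residual: 109 days.
Total: 474 days.
474 mod 7 = 5, so 5 days after Friday is Wednesday.

Wednesday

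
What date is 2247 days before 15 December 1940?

21 October 1934

Count 2247 days before December 15, 1940:
Day-of-year of October 21, 1934: 294.
Day-of-year of December 15, 1940: 350.
1934 has 365 days, so 365 − 294 = 71 days remain in 1934.
Full years: 1935: 365; 1936: 366; 1937: 365; 1938: 365; 1939: 365. Sum = 1826.
Total: 71 + 1826 + 350 = 2247 days.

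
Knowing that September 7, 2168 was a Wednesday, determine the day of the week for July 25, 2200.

From September 7, 2168 to September 7, 2199: 31 years, of which 7 contain a Feb 29 — 24×365 + 7×366 = 11322 days.
September 2199: 30 − 7 = 23 days remain.
Then 9 full months totalling 273 days.
July 1–25, 2200: 25 days.
Residual: 321 days.
Total: 11643 days.
11643 mod 7 = 2, so 2 days after Wednesday is Friday.

Friday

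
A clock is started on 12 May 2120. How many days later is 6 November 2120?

May 2120: 31 − 12 = 19 days remain.
Then June (30), July (31), August (31), September (30), October (31): 30 + 31 + 31 + 30 + 31 = 153 days.
November 1–6, 2120: 6 days.
Total: 19 + 153 + 6 = 178 days.

178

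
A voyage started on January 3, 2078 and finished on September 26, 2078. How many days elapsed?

January 2078: 31 − 3 = 28 days remain.
Then February 2078 (28), March (31), April (30), May (31), June (30), July (31), August (31): 28 + 31 + 30 + 31 + 30 + 31 + 31 = 212 days.
September 1–26, 2078: 26 days.
Total: 28 + 212 + 26 = 266 days.

266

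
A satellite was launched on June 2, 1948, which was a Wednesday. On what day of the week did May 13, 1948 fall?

Thursday

Count forward from the earlier date (May 13, 1948) to the later (June 2, 1948):
May 1948: 31 − 13 = 18 days remain.
June 1–2, 1948: 2 days.
Total: 18 + 2 = 20 days.
20 mod 7 = 6, so 6 days before Wednesday is Thursday.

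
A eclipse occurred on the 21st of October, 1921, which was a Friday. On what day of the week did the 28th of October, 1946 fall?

Day-of-year of October 21, 1921: 294.
Day-of-year of October 28, 1946: 301.
1921 has 365 days, so 365 − 294 = 71 days remain in 1921.
Full years 1922–1945: 18 common + 6 leap = 18×365 + 6×366 = 8766 days.
Total: 71 + 8766 + 301 = 9138 days.
9138 mod 7 = 3, so 3 days after Friday is Monday.

Monday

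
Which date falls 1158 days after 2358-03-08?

2361-05-09

Count 1158 days after March 8, 2358:
March 8, 2358 → March 8, 2359: 365 days.
March 8, 2359 → March 8, 2360: 366 days (2360 is a leap year).
March 8, 2360 → March 8, 2361: 365 days.
March 2361: 31 − 8 = 23 days remain.
Then April (30): 30 days.
May 1–9, 2361: 9 days.
Residual: 62 days.
Total: 1158 days.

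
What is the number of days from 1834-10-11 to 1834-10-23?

12

Within October 1834: 23 − 11 = 12 days.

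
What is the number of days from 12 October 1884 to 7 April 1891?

2368

October 12, 1884 → October 12, 1885: 365 days.
October 12, 1885 → October 12, 1886: 365 days.
October 12, 1886 → October 12, 1887: 365 days.
October 12, 1887 → October 12, 1888: 366 days (1888 is a leap year).
October 12, 1888 → October 12, 1889: 365 days.
October 12, 1889 → October 12, 1890: 365 days.
October 1890: 31 − 12 = 19 days remain.
Then November (30), December (31), January (31), February 1891 (28), March (31): 30 + 31 + 31 + 28 + 31 = 151 days.
April 1–7, 1891: 7 days.
Residual: 177 days.
Total: 2368 days.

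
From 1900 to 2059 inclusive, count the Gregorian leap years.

39

Years divisible by 4: 1900, 1904, …, 2056 — 40 in all.
Of these, 1900 is divisible by 100 but not 400, so not leap.
2000 is divisible by 400, so still leap.
Leap years: 40 − 1 = 39.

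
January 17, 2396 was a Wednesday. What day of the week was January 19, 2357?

Count forward from the earlier date (January 19, 2357) to the later (January 17, 2396):
From January 19, 2357 to January 19, 2395: 38 years, of which 9 contain a Feb 29 — 29×365 + 9×366 = 13879 days.
January 2395: 31 − 19 = 12 days remain.
Then 11 full months totalling 334 days.
January 1–17, 2396: 17 days.
Residual: 363 days.
Total: 14242 days.
14242 mod 7 = 4, so 4 days before Wednesday is Saturday.

Saturday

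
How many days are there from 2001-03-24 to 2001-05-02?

39

March 2001: 31 − 24 = 7 days remain.
Then April (30): 30 days.
May 1–2, 2001: 2 days.
Total: 7 + 30 + 2 = 39 days.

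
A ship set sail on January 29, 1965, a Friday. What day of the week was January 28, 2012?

Saturday

From January 29, 1965 to January 29, 2011: 46 years, of which 11 contain a Feb 29 — 35×365 + 11×366 = 16801 days.
(2000 is a leap year (divisible by 400).)
January 2011: 31 − 29 = 2 days remain.
Then 11 full months totalling 334 days.
January 1–28, 2012: 28 days.
Residual: 364 days.
Total: 17165 days.
17165 mod 7 = 1, so 1 day after Friday is Saturday.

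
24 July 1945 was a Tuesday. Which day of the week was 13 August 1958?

Wednesday

From July 24, 1945 to July 24, 1958: 13 years, of which 3 contain a Feb 29 — 10×365 + 3×366 = 4748 days.
July 1958: 31 − 24 = 7 days remain.
August 1–13, 1958: 13 days.
Residual: 20 days.
Total: 4768 days.
4768 mod 7 = 1, so 1 day after Tuesday is Wednesday.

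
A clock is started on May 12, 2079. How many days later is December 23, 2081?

956

Day-of-year of May 12, 2079: 132.
Day-of-year of December 23, 2081: 357.
2079 has 365 days, so 365 − 132 = 233 days remain in 2079.
Full years: 2080: 366. Sum = 366.
Total: 233 + 366 + 357 = 956 days.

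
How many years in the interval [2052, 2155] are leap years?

25

Years divisible by 4: 2052, 2056, …, 2152 — 26 in all.
Of these, 2100 is divisible by 100 but not 400, so not leap.
Leap years: 26 − 1 = 25.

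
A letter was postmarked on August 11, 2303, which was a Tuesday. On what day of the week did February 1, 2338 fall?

From August 11, 2303 to August 11, 2337: 34 years, of which 9 contain a Feb 29 — 25×365 + 9×366 = 12419 days.
August 2337: 31 − 11 = 20 days remain.
Then September (30), October (31), November (30), December (31), January (31): 30 + 31 + 30 + 31 + 31 = 153 days.
February 1, 2338: 1 day (2338 is not a leap year).
Residual: 174 days.
Total: 12593 days.
12593 is a multiple of 7, so February 1, 2338 falls on the same weekday: Tuesday.

Tuesday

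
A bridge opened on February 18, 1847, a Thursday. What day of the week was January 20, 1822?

Count forward from the earlier date (January 20, 1822) to the later (February 18, 1847):
Day-of-year of January 20, 1822: 20.
Day-of-year of February 18, 1847: 49.
1822 has 365 days, so 365 − 20 = 345 days remain in 1822.
Full years 1823–1846: 18 common + 6 leap = 18×365 + 6×366 = 8766 days.
Total: 345 + 8766 + 49 = 9160 days.
9160 mod 7 = 4, so 4 days before Thursday is Sunday.

Sunday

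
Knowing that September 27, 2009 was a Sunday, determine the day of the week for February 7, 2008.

Count forward from the earlier date (February 7, 2008) to the later (September 27, 2009):
Day-of-year of February 7, 2008: 38.
Day-of-year of September 27, 2009: 270.
2008 has 366 days, so 366 − 38 = 328 days remain in 2008.
Total: 328 + 270 = 598 days.
598 mod 7 = 3, so 3 days before Sunday is Thursday.

Thursday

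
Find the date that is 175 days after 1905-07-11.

1906-01-02

Count 175 days after July 11, 1905:
July 1905: 31 − 11 = 20 days remain.
Then August (31), September (30), October (31), November (30), December (31): 31 + 30 + 31 + 30 + 31 = 153 days.
January 1–2, 1906: 2 days.
Total: 20 + 153 + 2 = 175 days.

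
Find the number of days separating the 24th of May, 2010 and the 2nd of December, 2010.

May 2010: 31 − 24 = 7 days remain.
Then June (30), July (31), August (31), September (30), October (31), November (30): 30 + 31 + 31 + 30 + 31 + 30 = 183 days.
December 1–2, 2010: 2 days.
Total: 7 + 183 + 2 = 192 days.

192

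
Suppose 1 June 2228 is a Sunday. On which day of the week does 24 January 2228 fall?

Count forward from the earlier date (January 24, 2228) to the later (June 1, 2228):
January 2228: 31 − 24 = 7 days remain.
Then February 2228 (29), March (31), April (30), May (31): 29 + 31 + 30 + 31 = 121 days.
June 1, 2228: 1 day.
Total: 7 + 121 + 1 = 129 days.
129 mod 7 = 3, so 3 days before Sunday is Thursday.

Thursday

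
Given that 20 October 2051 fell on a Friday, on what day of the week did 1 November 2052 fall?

Friday

October 2051: 31 − 20 = 11 days remain.
Then 12 full months totalling 366 days.
November 1, 2052: 1 day.
Total: 11 + 366 + 1 = 378 days.
378 is a multiple of 7, so 1 November 2052 falls on the same weekday: Friday.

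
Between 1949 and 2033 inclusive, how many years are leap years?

21

Years divisible by 4: 1952, 1956, …, 2032 — 21 in all.
2000 is divisible by 400, so still leap.
No century exceptions apply. Count: 21.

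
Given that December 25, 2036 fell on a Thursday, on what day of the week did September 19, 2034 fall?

Count forward from the earlier date (September 19, 2034) to the later (December 25, 2036):
Day-of-year of September 19, 2034: 262.
Day-of-year of December 25, 2036: 360.
2034 has 365 days, so 365 − 262 = 103 days remain in 2034.
Full years: 2035: 365. Sum = 365.
Total: 103 + 365 + 360 = 828 days.
828 mod 7 = 2, so 2 days before Thursday is Tuesday.

Tuesday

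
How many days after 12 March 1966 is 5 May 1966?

54

March 1966: 31 − 12 = 19 days remain.
Then April (30): 30 days.
May 1–5, 1966: 5 days.
Total: 19 + 30 + 5 = 54 days.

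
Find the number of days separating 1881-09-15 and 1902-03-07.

From September 15, 1881 to September 15, 1901: 20 years, of which 4 contain a Feb 29 — 16×365 + 4×366 = 7304 days.
(1900 is not a leap year (divisible by 100 but not 400).)
September 1901: 30 − 15 = 15 days remain.
Then October (31), November (30), December (31), January (31), February 1902 (28): 31 + 30 + 31 + 31 + 28 = 151 days.
March 1–7, 1902: 7 days.
Residual: 173 days.
Total: 7477 days.

7477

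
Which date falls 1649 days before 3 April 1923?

27 September 1918

Count 1649 days before April 3, 1923:
September 27, 1918 → September 27, 1919: 365 days.
September 27, 1919 → September 27, 1920: 366 days (1920 is a leap year).
September 27, 1920 → September 27, 1921: 365 days.
September 27, 1921 → September 27, 1922: 365 days.
September 1922: 30 − 27 = 3 days remain.
Then October (31), November (30), December (31), January (31), February 1923 (28), March (31): 31 + 30 + 31 + 31 + 28 + 31 = 182 days.
April 1–3, 1923: 3 days.
Residual: 188 days.
Total: 1649 days.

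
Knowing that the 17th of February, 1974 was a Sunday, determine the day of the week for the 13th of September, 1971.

Monday

Count forward from the earlier date (September 13, 1971) to the later (February 17, 1974):
Day-of-year of September 13, 1971: 256.
Day-of-year of February 17, 1974: 48.
1971 has 365 days, so 365 − 256 = 109 days remain in 1971.
Full years: 1972: 366; 1973: 365. Sum = 731.
Total: 109 + 731 + 48 = 888 days.
888 mod 7 = 6, so 6 days before Sunday is Monday.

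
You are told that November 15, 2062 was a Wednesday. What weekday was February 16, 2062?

Count forward from the earlier date (February 16, 2062) to the later (November 15, 2062):
February 2062: 28 − 16 = 12 days remain (2062 is not a leap year, so February has 28 days).
Then March (31), April (30), May (31), June (30), July (31), August (31), September (30), October (31): 31 + 30 + 31 + 30 + 31 + 31 + 30 + 31 = 245 days.
November 1–15, 2062: 15 days.
Total: 12 + 245 + 15 = 272 days.
272 mod 7 = 6, so 6 days before Wednesday is Thursday.

Thursday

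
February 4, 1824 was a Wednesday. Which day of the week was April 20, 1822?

Saturday

Count forward from the earlier date (April 20, 1822) to the later (February 4, 1824):
April 1822: 30 − 20 = 10 days remain.
Then 21 full months totalling 641 days.
February 1–4, 1824: 4 days (1824 is a leap year).
Total: 10 + 641 + 4 = 655 days.
655 mod 7 = 4, so 4 days before Wednesday is Saturday.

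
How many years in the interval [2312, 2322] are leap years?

3

Years divisible by 4 in [2312, 2322]: 2312, 2316, 2320.
No century exceptions apply. Count: 3.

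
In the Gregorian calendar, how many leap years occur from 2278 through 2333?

Years divisible by 4: 2280, 2284, …, 2332 — 14 in all.
Of these, 2300 is divisible by 100 but not 400, so not leap.
Leap years: 14 − 1 = 13.

13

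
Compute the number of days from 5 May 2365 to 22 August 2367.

839

May 5, 2365 → May 5, 2366: 365 days.
May 5, 2366 → May 5, 2367: 365 days.
May 2367: 31 − 5 = 26 days remain.
Then June (30), July (31): 30 + 31 = 61 days.
August 1–22, 2367: 22 days.
Residual: 109 days.
Total: 839 days.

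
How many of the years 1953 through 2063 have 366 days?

Years divisible by 4: 1956, 1960, …, 2060 — 27 in all.
2000 is divisible by 400, so still leap.
No century exceptions apply. Count: 27.

27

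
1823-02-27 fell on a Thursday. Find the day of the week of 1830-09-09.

Day-of-year of February 27, 1823: 58.
Day-of-year of September 9, 1830: 252.
1823 has 365 days, so 365 − 58 = 307 days remain in 1823.
Full years: 1824: 366; 1825: 365; 1826: 365; 1827: 365; 1828: 366; 1829: 365. Sum = 2192.
Total: 307 + 2192 + 252 = 2751 days.
2751 is a multiple of 7, so 1830-09-09 falls on the same weekday: Thursday.

Thursday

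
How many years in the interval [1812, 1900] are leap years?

22

Years divisible by 4: 1812, 1816, …, 1900 — 23 in all.
Of these, 1900 is divisible by 100 but not 400, so not leap.
Leap years: 23 − 1 = 22.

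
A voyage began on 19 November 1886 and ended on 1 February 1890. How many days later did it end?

1170

November 19, 1886 → November 19, 1887: 365 days.
November 19, 1887 → November 19, 1888: 366 days (1888 is a leap year).
November 19, 1888 → November 19, 1889: 365 days.
November 1889: 30 − 19 = 11 days remain.
Then December (31), January (31): 31 + 31 = 62 days.
February 1, 1890: 1 day (1890 is not a leap year).
Residual: 74 days.
Total: 1170 days.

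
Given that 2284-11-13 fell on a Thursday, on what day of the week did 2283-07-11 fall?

Wednesday

Count forward from the earlier date (July 11, 2283) to the later (November 13, 2284):
Day-of-year of July 11, 2283: 192.
Day-of-year of November 13, 2284: 318.
2283 has 365 days, so 365 − 192 = 173 days remain in 2283.
Total: 173 + 318 = 491 days.
491 mod 7 = 1, so 1 day before Thursday is Wednesday.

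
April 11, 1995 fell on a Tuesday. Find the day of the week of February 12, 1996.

April 1995: 30 − 11 = 19 days remain.
Then 9 full months totalling 276 days.
February 1–12, 1996: 12 days (1996 is a leap year).
Total: 19 + 276 + 12 = 307 days.
307 mod 7 = 6, so 6 days after Tuesday is Monday.

Monday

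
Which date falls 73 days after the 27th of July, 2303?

the 8th of October, 2303

Count 73 days after July 27, 2303:
July 2303: 31 − 27 = 4 days remain.
Then August (31), September (30): 31 + 30 = 61 days.
October 1–8, 2303: 8 days.
Total: 4 + 61 + 8 = 73 days.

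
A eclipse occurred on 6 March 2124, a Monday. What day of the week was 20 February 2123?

Saturday

Count forward from the earlier date (February 20, 2123) to the later (March 6, 2124):
February 20, 2123 → February 20, 2124: 365 days.
February 2124: 29 − 20 = 9 days remain (2124 is a leap year, so February has 29 days).
March 1–6, 2124: 6 days.
Residual: 15 days.
Total: 380 days.
380 mod 7 = 2, so 2 days before Monday is Saturday.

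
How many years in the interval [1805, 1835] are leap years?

7

Years divisible by 4 in [1805, 1835]: 1808, 1812, 1816, 1820, 1824, 1828, 1832.
No century exceptions apply. Count: 7.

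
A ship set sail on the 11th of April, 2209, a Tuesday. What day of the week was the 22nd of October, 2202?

Friday

Count forward from the earlier date (October 22, 2202) to the later (April 11, 2209):
October 22, 2202 → October 22, 2203: 365 days.
October 22, 2203 → October 22, 2204: 366 days (2204 is a leap year).
October 22, 2204 → October 22, 2205: 365 days.
October 22, 2205 → October 22, 2206: 365 days.
October 22, 2206 → October 22, 2207: 365 days.
October 22, 2207 → October 22, 2208: 366 days (2208 is a leap year).
October 2208: 31 − 22 = 9 days remain.
Then November (30), December (31), January (31), February 2209 (28), March (31): 30 + 31 + 31 + 28 + 31 = 151 days.
April 1–11, 2209: 11 days.
Residual: 171 days.
Total: 2363 days.
2363 mod 7 = 4, so 4 days before Tuesday is Friday.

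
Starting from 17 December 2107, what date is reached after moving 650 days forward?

27 September 2109

Count 650 days after December 17, 2107:
December 2107: 31 − 17 = 14 days remain.
Then 20 full months totalling 609 days.
September 1–27, 2109: 27 days.
Total: 14 + 609 + 27 = 650 days.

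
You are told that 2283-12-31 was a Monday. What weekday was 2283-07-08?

Sunday

Count forward from the earlier date (July 8, 2283) to the later (December 31, 2283):
July 2283: 31 − 8 = 23 days remain.
Then August (31), September (30), October (31), November (30): 31 + 30 + 31 + 30 = 122 days.
December 1–31, 2283: 31 days.
Total: 23 + 122 + 31 = 176 days.
176 mod 7 = 1, so 1 day before Monday is Sunday.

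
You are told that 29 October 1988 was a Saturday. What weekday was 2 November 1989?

Day-of-year of October 29, 1988: 303.
Day-of-year of November 2, 1989: 306.
1988 has 366 days, so 366 − 303 = 63 days remain in 1988.
Total: 63 + 306 = 369 days.
369 mod 7 = 5, so 5 days after Saturday is Thursday.

Thursday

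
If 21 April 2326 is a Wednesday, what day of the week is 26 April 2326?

Monday

Within April 2326: 26 − 21 = 5 days.
5 mod 7 = 5, so 5 days after Wednesday is Monday.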